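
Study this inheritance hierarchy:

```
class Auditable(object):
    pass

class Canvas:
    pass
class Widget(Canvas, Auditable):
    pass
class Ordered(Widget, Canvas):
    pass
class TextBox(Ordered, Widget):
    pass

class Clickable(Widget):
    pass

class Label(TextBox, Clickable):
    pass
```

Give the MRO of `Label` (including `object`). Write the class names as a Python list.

[Label, TextBox, Ordered, Clickable, Widget, Canvas, Auditable, object]

L[Label] = Label + merge(L[TextBox], L[Clickable], [TextBox Clickable])
  take TextBox:  [TextBox Ordered Widget Canvas Auditable object] + [Clickable Widget Canvas Auditable object] + [TextBox Clickable]
  take Ordered:  [Ordered Widget Canvas Auditable object] + [Clickable Widget Canvas Auditable object] + [Clickable]
  take Clickable:  [Widget Canvas Auditable object] + [Clickable Widget Canvas Auditable object] + [Clickable]
  take Widget:  [Widget Canvas Auditable object] + [Widget Canvas Auditable object]
  take Canvas:  [Canvas Auditable object] + [Canvas Auditable object]
  take Auditable:  [Auditable object] + [Auditable object]
  take object:  [object] + [object]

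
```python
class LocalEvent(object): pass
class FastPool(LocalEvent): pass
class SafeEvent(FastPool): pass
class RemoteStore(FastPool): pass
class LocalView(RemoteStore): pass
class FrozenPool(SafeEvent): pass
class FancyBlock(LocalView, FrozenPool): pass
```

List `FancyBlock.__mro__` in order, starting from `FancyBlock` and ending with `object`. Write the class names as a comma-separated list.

FancyBlock, LocalView, RemoteStore, FrozenPool, SafeEvent, FastPool, LocalEvent, object

L[FancyBlock] = FancyBlock + merge(L[LocalView], L[FrozenPool], [LocalView FrozenPool])
  take LocalView:  [LocalView RemoteStore FastPool LocalEvent object] + [FrozenPool SafeEvent FastPool LocalEvent object] + [LocalView FrozenPool]
  take RemoteStore:  [RemoteStore FastPool LocalEvent object] + [FrozenPool SafeEvent FastPool LocalEvent object] + [FrozenPool]
  take FrozenPool:  [FastPool LocalEvent object] + [FrozenPool SafeEvent FastPool LocalEvent object] + [FrozenPool]
  take SafeEvent:  [FastPool LocalEvent object] + [SafeEvent FastPool LocalEvent object]
  take FastPool:  [FastPool LocalEvent object] + [FastPool LocalEvent object]
  take LocalEvent:  [LocalEvent object] + [LocalEvent object]
  take object:  [object] + [object]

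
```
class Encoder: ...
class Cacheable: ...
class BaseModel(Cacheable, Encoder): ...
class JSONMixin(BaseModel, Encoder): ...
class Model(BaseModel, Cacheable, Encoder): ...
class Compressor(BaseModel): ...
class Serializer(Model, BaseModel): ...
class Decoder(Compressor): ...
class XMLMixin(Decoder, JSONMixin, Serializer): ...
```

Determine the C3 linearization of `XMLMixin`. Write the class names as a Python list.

L[XMLMixin] = XMLMixin + merge(L[Decoder], L[JSONMixin], L[Serializer], [Decoder JSONMixin Serializer])
  take Decoder:  [Decoder Compressor BaseModel Cacheable Encoder object] + [JSONMixin BaseModel Cacheable Encoder object] + [Serializer Model BaseModel Cacheable Encoder object] + [Decoder JSONMixin Serializer]
  take Compressor:  [Compressor BaseModel Cacheable Encoder object] + [JSONMixin BaseModel Cacheable Encoder object] + [Serializer Model BaseModel Cacheable Encoder object] + [JSONMixin Serializer]
  take JSONMixin:  [BaseModel Cacheable Encoder object] + [JSONMixin BaseModel Cacheable Encoder object] + [Serializer Model BaseModel Cacheable Encoder object] + [JSONMixin Serializer]
  take Serializer:  [BaseModel Cacheable Encoder object] + [BaseModel Cacheable Encoder object] + [Serializer Model BaseModel Cacheable Encoder object] + [Serializer]
  take Model:  [BaseModel Cacheable Encoder object] + [BaseModel Cacheable Encoder object] + [Model BaseModel Cacheable Encoder object]
  take BaseModel:  [BaseModel Cacheable Encoder object] + [BaseModel Cacheable Encoder object] + [BaseModel Cacheable Encoder object]
  take Cacheable:  [Cacheable Encoder object] + [Cacheable Encoder object] + [Cacheable Encoder object]
  take Encoder:  [Encoder object] + [Encoder object] + [Encoder object]
  take object:  [object] + [object] + [object]

[XMLMixin, Decoder, Compressor, JSONMixin, Serializer, Model, BaseModel, Cacheable, Encoder, object]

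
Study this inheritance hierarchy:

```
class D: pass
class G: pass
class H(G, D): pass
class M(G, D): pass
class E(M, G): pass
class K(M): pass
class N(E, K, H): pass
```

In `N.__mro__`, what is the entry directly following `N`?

E

L[N] = N + merge(L[E], L[K], L[H], [E K H])
  take E:  [E M G D object] + [K M G D object] + [H G D object] + [E K H]
  take K:  [M G D object] + [K M G D object] + [H G D object] + [K H]
  take M:  [M G D object] + [M G D object] + [H G D object] + [H]
  take H:  [G D object] + [G D object] + [H G D object] + [H]
  take G:  [G D object] + [G D object] + [G D object]
  take D:  [D object] + [D object] + [D object]
  take object:  [object] + [object] + [object]
MRO: N E K M H G D object
N is at position 0; next is E.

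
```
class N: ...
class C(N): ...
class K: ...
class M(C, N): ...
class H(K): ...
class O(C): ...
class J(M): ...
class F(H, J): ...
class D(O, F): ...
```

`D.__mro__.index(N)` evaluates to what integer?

L[D] = D + merge(L[O], L[F], [O F])
  take O:  [O C N object] + [F H K J M C N object] + [O F]
  take F:  [C N object] + [F H K J M C N object] + [F]
  take H:  [C N object] + [H K J M C N object]
  take K:  [C N object] + [K J M C N object]
  take J:  [C N object] + [J M C N object]
  take M:  [C N object] + [M C N object]
  take C:  [C N object] + [C N object]
  take N:  [N object] + [N object]
  take object:  [object] + [object]
MRO: D O F H K J M C N object
N sits at index 8.

8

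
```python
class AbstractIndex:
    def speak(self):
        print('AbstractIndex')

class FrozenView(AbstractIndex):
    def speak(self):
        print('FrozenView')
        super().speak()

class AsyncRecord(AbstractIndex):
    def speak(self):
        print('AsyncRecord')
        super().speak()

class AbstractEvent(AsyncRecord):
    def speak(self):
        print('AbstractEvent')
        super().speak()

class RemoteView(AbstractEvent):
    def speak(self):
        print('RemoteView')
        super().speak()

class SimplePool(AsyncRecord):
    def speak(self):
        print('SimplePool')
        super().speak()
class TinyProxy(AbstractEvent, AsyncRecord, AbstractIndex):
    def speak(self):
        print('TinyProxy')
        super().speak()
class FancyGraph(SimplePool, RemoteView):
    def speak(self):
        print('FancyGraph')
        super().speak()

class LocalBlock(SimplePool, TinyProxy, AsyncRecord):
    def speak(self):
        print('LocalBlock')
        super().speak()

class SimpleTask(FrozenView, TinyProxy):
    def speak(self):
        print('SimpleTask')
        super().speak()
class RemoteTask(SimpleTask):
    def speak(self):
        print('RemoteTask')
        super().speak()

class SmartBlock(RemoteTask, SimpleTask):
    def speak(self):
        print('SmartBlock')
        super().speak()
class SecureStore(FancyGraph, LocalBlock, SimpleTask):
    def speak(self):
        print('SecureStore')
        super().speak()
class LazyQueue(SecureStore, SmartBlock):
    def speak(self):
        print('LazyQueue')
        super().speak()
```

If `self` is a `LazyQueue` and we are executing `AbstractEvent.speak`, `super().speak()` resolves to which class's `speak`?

L[LazyQueue] = LazyQueue + merge(L[SecureStore], L[SmartBlock], [SecureStore SmartBlock])
  take SecureStore:  [SecureStore FancyGraph LocalBlock SimplePool RemoteView SimpleTask FrozenView TinyProxy AbstractEvent AsyncRecord AbstractIndex object] + [SmartBlock RemoteTask SimpleTask FrozenView TinyProxy AbstractEvent AsyncRecord AbstractIndex object] + [SecureStore SmartBlock]
  take FancyGraph:  [FancyGraph LocalBlock SimplePool RemoteView SimpleTask FrozenView TinyProxy AbstractEvent AsyncRecord AbstractIndex object] + [SmartBlock RemoteTask SimpleTask FrozenView TinyProxy AbstractEvent AsyncRecord AbstractIndex object] + [SmartBlock]
  take LocalBlock:  [LocalBlock SimplePool RemoteView SimpleTask FrozenView TinyProxy AbstractEvent AsyncRecord AbstractIndex object] + [SmartBlock RemoteTask SimpleTask FrozenView TinyProxy AbstractEvent AsyncRecord AbstractIndex object] + [SmartBlock]
  take SimplePool:  [SimplePool RemoteView SimpleTask FrozenView TinyProxy AbstractEvent AsyncRecord AbstractIndex object] + [SmartBlock RemoteTask SimpleTask FrozenView TinyProxy AbstractEvent AsyncRecord AbstractIndex object] + [SmartBlock]
  take RemoteView:  [RemoteView SimpleTask FrozenView TinyProxy AbstractEvent AsyncRecord AbstractIndex object] + [SmartBlock RemoteTask SimpleTask FrozenView TinyProxy AbstractEvent AsyncRecord AbstractIndex object] + [SmartBlock]
  take SmartBlock:  [SimpleTask FrozenView TinyProxy AbstractEvent AsyncRecord AbstractIndex object] + [SmartBlock RemoteTask SimpleTask FrozenView TinyProxy AbstractEvent AsyncRecord AbstractIndex object] + [SmartBlock]
  take RemoteTask:  [SimpleTask FrozenView TinyProxy AbstractEvent AsyncRecord AbstractIndex object] + [RemoteTask SimpleTask FrozenView TinyProxy AbstractEvent AsyncRecord AbstractIndex object]
  take SimpleTask:  [SimpleTask FrozenView TinyProxy AbstractEvent AsyncRecord AbstractIndex object] + [SimpleTask FrozenView TinyProxy AbstractEvent AsyncRecord AbstractIndex object]
  take FrozenView:  [FrozenView TinyProxy AbstractEvent AsyncRecord AbstractIndex object] + [FrozenView TinyProxy AbstractEvent AsyncRecord AbstractIndex object]
  take TinyProxy:  [TinyProxy AbstractEvent AsyncRecord AbstractIndex object] + [TinyProxy AbstractEvent AsyncRecord AbstractIndex object]
  take AbstractEvent:  [AbstractEvent AsyncRecord AbstractIndex object] + [AbstractEvent AsyncRecord AbstractIndex object]
  take AsyncRecord:  [AsyncRecord AbstractIndex object] + [AsyncRecord AbstractIndex object]
  take AbstractIndex:  [AbstractIndex object] + [AbstractIndex object]
  take object:  [object] + [object]
MRO: LazyQueue SecureStore FancyGraph LocalBlock SimplePool RemoteView SmartBlock RemoteTask SimpleTask FrozenView TinyProxy AbstractEvent AsyncRecord AbstractIndex object
super() in AbstractEvent.speak on a LazyQueue instance goes to the class after AbstractEvent in LazyQueue's MRO: AsyncRecord.

AsyncRecord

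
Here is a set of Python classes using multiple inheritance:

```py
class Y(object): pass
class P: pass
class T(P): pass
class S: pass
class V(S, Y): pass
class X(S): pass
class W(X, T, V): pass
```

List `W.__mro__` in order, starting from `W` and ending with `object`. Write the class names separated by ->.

L[W] = W + merge(L[X], L[T], L[V], [X T V])
  take X:  [X S object] + [T P object] + [V S Y object] + [X T V]
  take T:  [S object] + [T P object] + [V S Y object] + [T V]
  take P:  [S object] + [P object] + [V S Y object] + [V]
  take V:  [S object] + [object] + [V S Y object] + [V]
  take S:  [S object] + [object] + [S Y object]
  take Y:  [object] + [object] + [Y object]
  take object:  [object] + [object] + [object]

W -> X -> T -> P -> V -> S -> Y -> object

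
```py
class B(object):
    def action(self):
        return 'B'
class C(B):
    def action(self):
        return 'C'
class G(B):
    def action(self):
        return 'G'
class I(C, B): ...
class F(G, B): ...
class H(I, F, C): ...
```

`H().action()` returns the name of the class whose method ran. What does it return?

C

L[H] = H + merge(L[I], L[F], L[C], [I F C])
  take I:  [I C B object] + [F G B object] + [C B object] + [I F C]
  take F:  [C B object] + [F G B object] + [C B object] + [F C]
  take C:  [C B object] + [G B object] + [C B object] + [C]
  take G:  [B object] + [G B object] + [B object]
  take B:  [B object] + [B object] + [B object]
  take object:  [object] + [object] + [object]
MRO: H I F C G B object
action is defined in: B, C, G. First along the MRO is C.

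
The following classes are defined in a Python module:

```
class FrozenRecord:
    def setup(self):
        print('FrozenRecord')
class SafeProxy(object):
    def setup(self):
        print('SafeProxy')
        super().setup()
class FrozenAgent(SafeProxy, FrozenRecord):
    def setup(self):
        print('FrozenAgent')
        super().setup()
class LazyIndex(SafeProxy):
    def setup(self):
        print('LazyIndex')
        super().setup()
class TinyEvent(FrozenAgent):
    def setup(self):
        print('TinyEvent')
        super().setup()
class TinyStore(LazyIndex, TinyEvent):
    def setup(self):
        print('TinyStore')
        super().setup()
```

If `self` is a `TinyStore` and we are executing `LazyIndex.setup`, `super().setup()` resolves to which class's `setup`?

TinyEvent

L[TinyStore] = TinyStore + merge(L[LazyIndex], L[TinyEvent], [LazyIndex TinyEvent])
  take LazyIndex:  [LazyIndex SafeProxy object] + [TinyEvent FrozenAgent SafeProxy FrozenRecord object] + [LazyIndex TinyEvent]
  take TinyEvent:  [SafeProxy object] + [TinyEvent FrozenAgent SafeProxy FrozenRecord object] + [TinyEvent]
  take FrozenAgent:  [SafeProxy object] + [FrozenAgent SafeProxy FrozenRecord object]
  take SafeProxy:  [SafeProxy object] + [SafeProxy FrozenRecord object]
  take FrozenRecord:  [object] + [FrozenRecord object]
  take object:  [object] + [object]
MRO: TinyStore LazyIndex TinyEvent FrozenAgent SafeProxy FrozenRecord object
super() in LazyIndex.setup on a TinyStore instance goes to the class after LazyIndex in TinyStore's MRO: TinyEvent.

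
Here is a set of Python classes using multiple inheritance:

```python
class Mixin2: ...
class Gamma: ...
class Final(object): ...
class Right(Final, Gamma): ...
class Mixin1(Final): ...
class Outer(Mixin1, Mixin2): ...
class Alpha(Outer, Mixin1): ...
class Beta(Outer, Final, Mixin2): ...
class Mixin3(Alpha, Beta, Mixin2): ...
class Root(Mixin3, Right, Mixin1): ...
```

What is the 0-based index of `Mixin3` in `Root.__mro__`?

1

L[Root] = Root + merge(L[Mixin3], L[Right], L[Mixin1], [Mixin3 Right Mixin1])
  take Mixin3:  [Mixin3 Alpha Beta Outer Mixin1 Final Mixin2 object] + [Right Final Gamma object] + [Mixin1 Final object] + [Mixin3 Right Mixin1]
  take Alpha:  [Alpha Beta Outer Mixin1 Final Mixin2 object] + [Right Final Gamma object] + [Mixin1 Final object] + [Right Mixin1]
  take Beta:  [Beta Outer Mixin1 Final Mixin2 object] + [Right Final Gamma object] + [Mixin1 Final object] + [Right Mixin1]
  take Outer:  [Outer Mixin1 Final Mixin2 object] + [Right Final Gamma object] + [Mixin1 Final object] + [Right Mixin1]
  take Right:  [Mixin1 Final Mixin2 object] + [Right Final Gamma object] + [Mixin1 Final object] + [Right Mixin1]
  take Mixin1:  [Mixin1 Final Mixin2 object] + [Final Gamma object] + [Mixin1 Final object] + [Mixin1]
  take Final:  [Final Mixin2 object] + [Final Gamma object] + [Final object]
  take Mixin2:  [Mixin2 object] + [Gamma object] + [object]
  take Gamma:  [object] + [Gamma object] + [object]
  take object:  [object] + [object] + [object]
MRO: Root Mixin3 Alpha Beta Outer Right Mixin1 Final Mixin2 Gamma object
Mixin3 sits at index 1.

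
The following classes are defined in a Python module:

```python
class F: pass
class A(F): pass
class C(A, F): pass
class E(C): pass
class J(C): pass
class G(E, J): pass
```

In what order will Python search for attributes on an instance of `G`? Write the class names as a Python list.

[G, E, J, C, A, F, object]

L[G] = G + merge(L[E], L[J], [E J])
  take E:  [E C A F object] + [J C A F object] + [E J]
  take J:  [C A F object] + [J C A F object] + [J]
  take C:  [C A F object] + [C A F object]
  take A:  [A F object] + [A F object]
  take F:  [F object] + [F object]
  take object:  [object] + [object]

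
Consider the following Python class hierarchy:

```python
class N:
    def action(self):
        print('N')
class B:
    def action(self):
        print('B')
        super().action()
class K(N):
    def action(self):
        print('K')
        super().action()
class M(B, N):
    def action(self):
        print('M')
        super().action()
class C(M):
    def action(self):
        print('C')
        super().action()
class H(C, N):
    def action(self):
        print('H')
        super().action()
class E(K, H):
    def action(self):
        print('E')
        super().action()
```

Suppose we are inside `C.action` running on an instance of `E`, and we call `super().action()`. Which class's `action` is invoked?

L[E] = E + merge(L[K], L[H], [K H])
  take K:  [K N object] + [H C M B N object] + [K H]
  take H:  [N object] + [H C M B N object] + [H]
  take C:  [N object] + [C M B N object]
  take M:  [N object] + [M B N object]
  take B:  [N object] + [B N object]
  take N:  [N object] + [N object]
  take object:  [object] + [object]
MRO: E K H C M B N object
super() in C.action on a E instance goes to the class after C in E's MRO: M.

M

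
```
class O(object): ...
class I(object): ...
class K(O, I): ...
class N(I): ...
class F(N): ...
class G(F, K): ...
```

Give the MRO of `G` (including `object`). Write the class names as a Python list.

[G, F, N, K, O, I, object]

L[G] = G + merge(L[F], L[K], [F K])
  take F:  [F N I object] + [K O I object] + [F K]
  take N:  [N I object] + [K O I object] + [K]
  take K:  [I object] + [K O I object] + [K]
  take O:  [I object] + [O I object]
  take I:  [I object] + [I object]
  take object:  [object] + [object]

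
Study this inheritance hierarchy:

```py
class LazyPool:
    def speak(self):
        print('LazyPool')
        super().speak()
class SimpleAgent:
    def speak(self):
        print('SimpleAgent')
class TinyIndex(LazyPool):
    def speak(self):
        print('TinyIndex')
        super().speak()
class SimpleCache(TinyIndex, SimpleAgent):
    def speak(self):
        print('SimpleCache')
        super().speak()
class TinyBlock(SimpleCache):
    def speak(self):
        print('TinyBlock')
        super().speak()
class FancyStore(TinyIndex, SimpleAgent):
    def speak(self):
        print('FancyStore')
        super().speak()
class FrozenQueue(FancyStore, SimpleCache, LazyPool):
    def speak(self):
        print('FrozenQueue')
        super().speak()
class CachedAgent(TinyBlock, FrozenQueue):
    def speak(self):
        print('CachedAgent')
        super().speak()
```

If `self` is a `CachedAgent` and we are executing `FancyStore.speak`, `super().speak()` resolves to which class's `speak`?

L[CachedAgent] = CachedAgent + merge(L[TinyBlock], L[FrozenQueue], [TinyBlock FrozenQueue])
  take TinyBlock:  [TinyBlock SimpleCache TinyIndex LazyPool SimpleAgent object] + [FrozenQueue FancyStore SimpleCache TinyIndex LazyPool SimpleAgent object] + [TinyBlock FrozenQueue]
  take FrozenQueue:  [SimpleCache TinyIndex LazyPool SimpleAgent object] + [FrozenQueue FancyStore SimpleCache TinyIndex LazyPool SimpleAgent object] + [FrozenQueue]
  take FancyStore:  [SimpleCache TinyIndex LazyPool SimpleAgent object] + [FancyStore SimpleCache TinyIndex LazyPool SimpleAgent object]
  take SimpleCache:  [SimpleCache TinyIndex LazyPool SimpleAgent object] + [SimpleCache TinyIndex LazyPool SimpleAgent object]
  take TinyIndex:  [TinyIndex LazyPool SimpleAgent object] + [TinyIndex LazyPool SimpleAgent object]
  take LazyPool:  [LazyPool SimpleAgent object] + [LazyPool SimpleAgent object]
  take SimpleAgent:  [SimpleAgent object] + [SimpleAgent object]
  take object:  [object] + [object]
MRO: CachedAgent TinyBlock FrozenQueue FancyStore SimpleCache TinyIndex LazyPool SimpleAgent object
super() in FancyStore.speak on a CachedAgent instance goes to the class after FancyStore in CachedAgent's MRO: SimpleCache.

SimpleCache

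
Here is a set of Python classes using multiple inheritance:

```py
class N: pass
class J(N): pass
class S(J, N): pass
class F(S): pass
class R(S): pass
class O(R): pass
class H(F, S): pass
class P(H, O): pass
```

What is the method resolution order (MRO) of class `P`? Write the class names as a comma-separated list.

L[P] = P + merge(L[H], L[O], [H O])
  take H:  [H F S J N object] + [O R S J N object] + [H O]
  take F:  [F S J N object] + [O R S J N object] + [O]
  take O:  [S J N object] + [O R S J N object] + [O]
  take R:  [S J N object] + [R S J N object]
  take S:  [S J N object] + [S J N object]
  take J:  [J N object] + [J N object]
  take N:  [N object] + [N object]
  take object:  [object] + [object]

P, H, F, O, R, S, J, N, object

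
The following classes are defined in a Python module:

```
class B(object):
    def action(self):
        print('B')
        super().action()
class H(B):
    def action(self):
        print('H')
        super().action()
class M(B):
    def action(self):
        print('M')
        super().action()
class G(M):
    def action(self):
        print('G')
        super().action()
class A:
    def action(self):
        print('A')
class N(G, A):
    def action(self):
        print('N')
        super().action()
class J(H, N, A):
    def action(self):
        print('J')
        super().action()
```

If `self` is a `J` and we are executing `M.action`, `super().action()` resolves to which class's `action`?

B

L[J] = J + merge(L[H], L[N], L[A], [H N A])
  take H:  [H B object] + [N G M B A object] + [A object] + [H N A]
  take N:  [B object] + [N G M B A object] + [A object] + [N A]
  take G:  [B object] + [G M B A object] + [A object] + [A]
  take M:  [B object] + [M B A object] + [A object] + [A]
  take B:  [B object] + [B A object] + [A object] + [A]
  take A:  [object] + [A object] + [A object] + [A]
  take object:  [object] + [object] + [object]
MRO: J H N G M B A object
super() in M.action on a J instance goes to the class after M in J's MRO: B.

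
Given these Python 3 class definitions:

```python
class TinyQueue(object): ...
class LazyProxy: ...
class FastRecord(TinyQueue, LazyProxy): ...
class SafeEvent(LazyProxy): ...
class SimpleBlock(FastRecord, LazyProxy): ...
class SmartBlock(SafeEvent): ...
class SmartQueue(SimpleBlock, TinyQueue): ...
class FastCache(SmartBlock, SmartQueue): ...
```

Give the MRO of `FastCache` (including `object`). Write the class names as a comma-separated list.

FastCache, SmartBlock, SafeEvent, SmartQueue, SimpleBlock, FastRecord, TinyQueue, LazyProxy, object

L[FastCache] = FastCache + merge(L[SmartBlock], L[SmartQueue], [SmartBlock SmartQueue])
  take SmartBlock:  [SmartBlock SafeEvent LazyProxy object] + [SmartQueue SimpleBlock FastRecord TinyQueue LazyProxy object] + [SmartBlock SmartQueue]
  take SafeEvent:  [SafeEvent LazyProxy object] + [SmartQueue SimpleBlock FastRecord TinyQueue LazyProxy object] + [SmartQueue]
  take SmartQueue:  [LazyProxy object] + [SmartQueue SimpleBlock FastRecord TinyQueue LazyProxy object] + [SmartQueue]
  take SimpleBlock:  [LazyProxy object] + [SimpleBlock FastRecord TinyQueue LazyProxy object]
  take FastRecord:  [LazyProxy object] + [FastRecord TinyQueue LazyProxy object]
  take TinyQueue:  [LazyProxy object] + [TinyQueue LazyProxy object]
  take LazyProxy:  [LazyProxy object] + [LazyProxy object]
  take object:  [object] + [object]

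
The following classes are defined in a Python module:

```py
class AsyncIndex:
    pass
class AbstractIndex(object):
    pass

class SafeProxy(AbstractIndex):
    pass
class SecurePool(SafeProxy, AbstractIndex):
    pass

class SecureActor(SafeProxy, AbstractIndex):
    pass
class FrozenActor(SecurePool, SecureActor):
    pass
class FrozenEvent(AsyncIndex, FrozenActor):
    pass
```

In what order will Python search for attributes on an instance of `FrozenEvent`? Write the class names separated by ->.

FrozenEvent -> AsyncIndex -> FrozenActor -> SecurePool -> SecureActor -> SafeProxy -> AbstractIndex -> object

L[FrozenEvent] = FrozenEvent + merge(L[AsyncIndex], L[FrozenActor], [AsyncIndex FrozenActor])
  take AsyncIndex:  [AsyncIndex object] + [FrozenActor SecurePool SecureActor SafeProxy AbstractIndex object] + [AsyncIndex FrozenActor]
  take FrozenActor:  [object] + [FrozenActor SecurePool SecureActor SafeProxy AbstractIndex object] + [FrozenActor]
  take SecurePool:  [object] + [SecurePool SecureActor SafeProxy AbstractIndex object]
  take SecureActor:  [object] + [SecureActor SafeProxy AbstractIndex object]
  take SafeProxy:  [object] + [SafeProxy AbstractIndex object]
  take AbstractIndex:  [object] + [AbstractIndex object]
  take object:  [object] + [object]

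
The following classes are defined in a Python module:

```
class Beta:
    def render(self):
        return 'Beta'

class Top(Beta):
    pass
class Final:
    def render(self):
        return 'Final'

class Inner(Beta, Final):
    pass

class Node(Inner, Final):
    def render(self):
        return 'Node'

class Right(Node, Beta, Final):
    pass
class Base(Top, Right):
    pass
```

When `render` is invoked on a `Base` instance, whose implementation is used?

L[Base] = Base + merge(L[Top], L[Right], [Top Right])
  take Top:  [Top Beta object] + [Right Node Inner Beta Final object] + [Top Right]
  take Right:  [Beta object] + [Right Node Inner Beta Final object] + [Right]
  take Node:  [Beta object] + [Node Inner Beta Final object]
  take Inner:  [Beta object] + [Inner Beta Final object]
  take Beta:  [Beta object] + [Beta Final object]
  take Final:  [object] + [Final object]
  take object:  [object] + [object]
MRO: Base Top Right Node Inner Beta Final object
render is defined in: Beta, Final, Node. First along the MRO is Node.

Node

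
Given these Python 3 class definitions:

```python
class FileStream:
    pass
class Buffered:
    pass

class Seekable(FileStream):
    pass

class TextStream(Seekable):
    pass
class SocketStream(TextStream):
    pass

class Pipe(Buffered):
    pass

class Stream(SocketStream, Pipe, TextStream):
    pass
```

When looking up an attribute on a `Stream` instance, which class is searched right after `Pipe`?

TextStream

L[Stream] = Stream + merge(L[SocketStream], L[Pipe], L[TextStream], [SocketStream Pipe TextStream])
  take SocketStream:  [SocketStream TextStream Seekable FileStream object] + [Pipe Buffered object] + [TextStream Seekable FileStream object] + [SocketStream Pipe TextStream]
  take Pipe:  [TextStream Seekable FileStream object] + [Pipe Buffered object] + [TextStream Seekable FileStream object] + [Pipe TextStream]
  take TextStream:  [TextStream Seekable FileStream object] + [Buffered object] + [TextStream Seekable FileStream object] + [TextStream]
  take Seekable:  [Seekable FileStream object] + [Buffered object] + [Seekable FileStream object]
  take FileStream:  [FileStream object] + [Buffered object] + [FileStream object]
  take Buffered:  [object] + [Buffered object] + [object]
  take object:  [object] + [object] + [object]
MRO: Stream SocketStream Pipe TextStream Seekable FileStream Buffered object
Pipe is at position 2; next is TextStream.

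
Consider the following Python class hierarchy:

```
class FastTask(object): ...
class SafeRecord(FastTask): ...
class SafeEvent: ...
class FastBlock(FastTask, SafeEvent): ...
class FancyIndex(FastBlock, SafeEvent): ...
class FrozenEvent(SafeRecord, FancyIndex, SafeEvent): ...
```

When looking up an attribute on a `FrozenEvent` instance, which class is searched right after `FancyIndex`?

FastBlock

L[FrozenEvent] = FrozenEvent + merge(L[SafeRecord], L[FancyIndex], L[SafeEvent], [SafeRecord FancyIndex SafeEvent])
  take SafeRecord:  [SafeRecord FastTask object] + [FancyIndex FastBlock FastTask SafeEvent object] + [SafeEvent object] + [SafeRecord FancyIndex SafeEvent]
  take FancyIndex:  [FastTask object] + [FancyIndex FastBlock FastTask SafeEvent object] + [SafeEvent object] + [FancyIndex SafeEvent]
  take FastBlock:  [FastTask object] + [FastBlock FastTask SafeEvent object] + [SafeEvent object] + [SafeEvent]
  take FastTask:  [FastTask object] + [FastTask SafeEvent object] + [SafeEvent object] + [SafeEvent]
  take SafeEvent:  [object] + [SafeEvent object] + [SafeEvent object] + [SafeEvent]
  take object:  [object] + [object] + [object]
MRO: FrozenEvent SafeRecord FancyIndex FastBlock FastTask SafeEvent object
FancyIndex is at position 2; next is FastBlock.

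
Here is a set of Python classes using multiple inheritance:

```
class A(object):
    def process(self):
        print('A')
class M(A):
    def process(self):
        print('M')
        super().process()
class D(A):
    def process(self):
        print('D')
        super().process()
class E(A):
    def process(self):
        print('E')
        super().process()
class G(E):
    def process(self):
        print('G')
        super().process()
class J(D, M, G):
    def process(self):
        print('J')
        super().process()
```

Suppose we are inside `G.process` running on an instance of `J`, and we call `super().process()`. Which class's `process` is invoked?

E

L[J] = J + merge(L[D], L[M], L[G], [D M G])
  take D:  [D A object] + [M A object] + [G E A object] + [D M G]
  take M:  [A object] + [M A object] + [G E A object] + [M G]
  take G:  [A object] + [A object] + [G E A object] + [G]
  take E:  [A object] + [A object] + [E A object]
  take A:  [A object] + [A object] + [A object]
  take object:  [object] + [object] + [object]
MRO: J D M G E A object
super() in G.process on a J instance goes to the class after G in J's MRO: E.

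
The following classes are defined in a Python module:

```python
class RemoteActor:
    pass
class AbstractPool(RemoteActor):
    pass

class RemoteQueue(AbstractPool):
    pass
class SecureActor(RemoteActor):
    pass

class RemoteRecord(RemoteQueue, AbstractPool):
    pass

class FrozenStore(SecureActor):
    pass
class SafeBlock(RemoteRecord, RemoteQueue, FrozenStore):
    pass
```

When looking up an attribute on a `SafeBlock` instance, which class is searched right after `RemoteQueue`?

L[SafeBlock] = SafeBlock + merge(L[RemoteRecord], L[RemoteQueue], L[FrozenStore], [RemoteRecord RemoteQueue FrozenStore])
  take RemoteRecord:  [RemoteRecord RemoteQueue AbstractPool RemoteActor object] + [RemoteQueue AbstractPool RemoteActor object] + [FrozenStore SecureActor RemoteActor object] + [RemoteRecord RemoteQueue FrozenStore]
  take RemoteQueue:  [RemoteQueue AbstractPool RemoteActor object] + [RemoteQueue AbstractPool RemoteActor object] + [FrozenStore SecureActor RemoteActor object] + [RemoteQueue FrozenStore]
  take AbstractPool:  [AbstractPool RemoteActor object] + [AbstractPool RemoteActor object] + [FrozenStore SecureActor RemoteActor object] + [FrozenStore]
  take FrozenStore:  [RemoteActor object] + [RemoteActor object] + [FrozenStore SecureActor RemoteActor object] + [FrozenStore]
  take SecureActor:  [RemoteActor object] + [RemoteActor object] + [SecureActor RemoteActor object]
  take RemoteActor:  [RemoteActor object] + [RemoteActor object] + [RemoteActor object]
  take object:  [object] + [object] + [object]
MRO: SafeBlock RemoteRecord RemoteQueue AbstractPool FrozenStore SecureActor RemoteActor object
RemoteQueue is at position 2; next is AbstractPool.

AbstractPool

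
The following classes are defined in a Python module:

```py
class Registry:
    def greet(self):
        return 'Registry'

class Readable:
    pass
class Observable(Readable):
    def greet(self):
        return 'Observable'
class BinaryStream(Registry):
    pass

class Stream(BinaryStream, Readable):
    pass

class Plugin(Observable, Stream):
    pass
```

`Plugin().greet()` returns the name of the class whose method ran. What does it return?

Observable

L[Plugin] = Plugin + merge(L[Observable], L[Stream], [Observable Stream])
  take Observable:  [Observable Readable object] + [Stream BinaryStream Registry Readable object] + [Observable Stream]
  take Stream:  [Readable object] + [Stream BinaryStream Registry Readable object] + [Stream]
  take BinaryStream:  [Readable object] + [BinaryStream Registry Readable object]
  take Registry:  [Readable object] + [Registry Readable object]
  take Readable:  [Readable object] + [Readable object]
  take object:  [object] + [object]
MRO: Plugin Observable Stream BinaryStream Registry Readable object
greet is defined in: Observable, Registry. First along the MRO is Observable.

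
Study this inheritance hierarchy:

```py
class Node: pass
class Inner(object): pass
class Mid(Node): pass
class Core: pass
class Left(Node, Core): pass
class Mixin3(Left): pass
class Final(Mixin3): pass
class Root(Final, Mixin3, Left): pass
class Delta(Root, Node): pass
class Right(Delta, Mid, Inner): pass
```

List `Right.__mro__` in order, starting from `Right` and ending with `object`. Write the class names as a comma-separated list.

Right, Delta, Root, Final, Mixin3, Left, Mid, Node, Core, Inner, object

L[Right] = Right + merge(L[Delta], L[Mid], L[Inner], [Delta Mid Inner])
  take Delta:  [Delta Root Final Mixin3 Left Node Core object] + [Mid Node object] + [Inner object] + [Delta Mid Inner]
  take Root:  [Root Final Mixin3 Left Node Core object] + [Mid Node object] + [Inner object] + [Mid Inner]
  take Final:  [Final Mixin3 Left Node Core object] + [Mid Node object] + [Inner object] + [Mid Inner]
  take Mixin3:  [Mixin3 Left Node Core object] + [Mid Node object] + [Inner object] + [Mid Inner]
  take Left:  [Left Node Core object] + [Mid Node object] + [Inner object] + [Mid Inner]
  take Mid:  [Node Core object] + [Mid Node object] + [Inner object] + [Mid Inner]
  take Node:  [Node Core object] + [Node object] + [Inner object] + [Inner]
  take Core:  [Core object] + [object] + [Inner object] + [Inner]
  take Inner:  [object] + [object] + [Inner object] + [Inner]
  take object:  [object] + [object] + [object]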